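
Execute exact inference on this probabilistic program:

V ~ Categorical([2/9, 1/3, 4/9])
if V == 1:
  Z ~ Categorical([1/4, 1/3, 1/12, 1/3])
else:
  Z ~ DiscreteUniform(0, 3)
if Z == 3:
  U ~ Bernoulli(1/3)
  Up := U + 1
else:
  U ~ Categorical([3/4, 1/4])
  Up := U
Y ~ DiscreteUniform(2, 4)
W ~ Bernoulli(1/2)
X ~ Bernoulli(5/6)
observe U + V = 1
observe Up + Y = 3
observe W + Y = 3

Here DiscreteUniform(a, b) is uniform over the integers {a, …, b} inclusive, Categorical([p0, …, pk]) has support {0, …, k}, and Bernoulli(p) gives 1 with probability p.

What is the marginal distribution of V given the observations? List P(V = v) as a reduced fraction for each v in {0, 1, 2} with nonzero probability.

P(V=0) = 9/61, P(V=1) = 52/61

Enumerate traces; 14 have nonzero weight after conditioning:
  (V=0, Z=0, U=1, Y=2, W=1, X=0) weight 1/2592
  (V=0, Z=0, U=1, Y=2, W=1, X=1) weight 5/2592
  (V=0, Z=1, U=1, Y=2, W=1, X=0) weight 1/2592
  (V=0, Z=1, U=1, Y=2, W=1, X=1) weight 5/2592
  (V=0, Z=2, U=1, Y=2, W=1, X=0) weight 1/2592
  (V=0, Z=2, U=1, Y=2, W=1, X=1) weight 5/2592
  (V=1, Z=0, U=0, Y=3, W=0, X=0) weight 1/576
  (V=1, Z=0, U=0, Y=3, W=0, X=1) weight 5/576
  … 6 more
Group by V:
  weight(V=0) = 1/144
  weight(V=1) = 13/324
Total weight = 1/144 + 13/324 = 61/1296
P(V=0 | obs) = 1/144 / 61/1296 = 9/61
P(V=1 | obs) = 13/324 / 61/1296 = 52/61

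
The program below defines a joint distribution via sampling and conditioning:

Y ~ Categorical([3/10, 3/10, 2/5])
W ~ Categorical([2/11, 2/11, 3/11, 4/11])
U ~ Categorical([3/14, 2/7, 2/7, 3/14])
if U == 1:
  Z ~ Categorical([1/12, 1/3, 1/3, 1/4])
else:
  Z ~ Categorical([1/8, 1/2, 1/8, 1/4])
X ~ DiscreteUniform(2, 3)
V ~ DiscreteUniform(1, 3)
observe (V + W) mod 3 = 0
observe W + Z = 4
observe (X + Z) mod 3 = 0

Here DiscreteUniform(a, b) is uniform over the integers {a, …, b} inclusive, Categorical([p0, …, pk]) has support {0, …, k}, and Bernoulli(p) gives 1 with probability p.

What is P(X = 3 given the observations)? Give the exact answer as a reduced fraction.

Enumerate traces; 24 have nonzero weight after conditioning:
  (Y=0, W=1, U=0, Z=3, X=3, V=2) weight 3/6160
  (Y=0, W=1, U=1, Z=3, X=3, V=2) weight 1/1540
  (Y=0, W=1, U=2, Z=3, X=3, V=2) weight 1/1540
  (Y=0, W=1, U=3, Z=3, X=3, V=2) weight 3/6160
  (Y=0, W=3, U=0, Z=1, X=2, V=3) weight 3/1540
  (Y=0, W=3, U=1, Z=1, X=2, V=3) weight 2/1155
  (Y=0, W=3, U=2, Z=1, X=2, V=3) weight 1/385
  (Y=0, W=3, U=3, Z=1, X=2, V=3) weight 3/1540
  … 16 more
Group by X:
  weight(X=2) = 19/693
  weight(X=3) = 1/132
Total weight = 19/693 + 1/132 = 97/2772
P(X=2 | obs) = 19/693 / 97/2772 = 76/97
P(X=3 | obs) = 1/132 / 97/2772 = 21/97

P(X = 3 | obs) = 21/97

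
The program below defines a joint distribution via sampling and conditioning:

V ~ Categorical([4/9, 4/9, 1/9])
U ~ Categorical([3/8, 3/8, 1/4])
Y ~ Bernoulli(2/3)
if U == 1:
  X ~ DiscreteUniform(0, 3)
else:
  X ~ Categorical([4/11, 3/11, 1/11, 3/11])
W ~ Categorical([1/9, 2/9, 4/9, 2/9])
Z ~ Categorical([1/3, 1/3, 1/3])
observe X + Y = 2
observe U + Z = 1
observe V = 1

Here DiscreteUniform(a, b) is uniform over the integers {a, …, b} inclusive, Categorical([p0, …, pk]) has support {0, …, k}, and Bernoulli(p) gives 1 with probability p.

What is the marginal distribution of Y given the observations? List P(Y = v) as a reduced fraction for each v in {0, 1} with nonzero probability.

Enumerate traces; 16 have nonzero weight after conditioning:
  (V=1, U=0, Y=0, X=2, W=0, Z=1) weight 1/5346
  (V=1, U=0, Y=0, X=2, W=1, Z=1) weight 1/2673
  (V=1, U=0, Y=0, X=2, W=2, Z=1) weight 2/2673
  (V=1, U=0, Y=0, X=2, W=3, Z=1) weight 1/2673
  (V=1, U=0, Y=1, X=1, W=0, Z=1) weight 1/891
  (V=1, U=0, Y=1, X=1, W=1, Z=1) weight 2/891
  (V=1, U=0, Y=1, X=1, W=2, Z=1) weight 4/891
  (V=1, U=0, Y=1, X=1, W=3, Z=1) weight 2/891
  … 8 more
Group by Y:
  weight(Y=0) = 5/792
  weight(Y=1) = 23/1188
Total weight = 5/792 + 23/1188 = 61/2376
P(Y=0 | obs) = 5/792 / 61/2376 = 15/61
P(Y=1 | obs) = 23/1188 / 61/2376 = 46/61

P(Y=0) = 15/61, P(Y=1) = 46/61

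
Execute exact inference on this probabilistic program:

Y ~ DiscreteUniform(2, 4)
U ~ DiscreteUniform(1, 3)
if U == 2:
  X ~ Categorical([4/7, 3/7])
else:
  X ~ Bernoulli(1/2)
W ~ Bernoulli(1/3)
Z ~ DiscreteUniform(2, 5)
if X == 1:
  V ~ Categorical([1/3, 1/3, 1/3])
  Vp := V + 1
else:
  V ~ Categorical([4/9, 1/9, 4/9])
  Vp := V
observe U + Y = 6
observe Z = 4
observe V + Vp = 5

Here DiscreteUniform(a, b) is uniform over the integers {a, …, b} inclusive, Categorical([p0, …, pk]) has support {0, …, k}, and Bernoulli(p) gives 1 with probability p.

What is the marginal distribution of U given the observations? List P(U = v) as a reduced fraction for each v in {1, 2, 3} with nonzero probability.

Enumerate traces; 4 have nonzero weight after conditioning:
  (Y=3, U=3, X=1, W=0, Z=4, V=2) weight 1/324
  (Y=3, U=3, X=1, W=1, Z=4, V=2) weight 1/648
  (Y=4, U=2, X=1, W=0, Z=4, V=2) weight 1/378
  (Y=4, U=2, X=1, W=1, Z=4, V=2) weight 1/756
Group by U:
  weight(U=2) = 1/252
  weight(U=3) = 1/216
Total weight = 1/252 + 1/216 = 13/1512
P(U=2 | obs) = 1/252 / 13/1512 = 6/13
P(U=3 | obs) = 1/216 / 13/1512 = 7/13

P(U=2) = 6/13, P(U=3) = 7/13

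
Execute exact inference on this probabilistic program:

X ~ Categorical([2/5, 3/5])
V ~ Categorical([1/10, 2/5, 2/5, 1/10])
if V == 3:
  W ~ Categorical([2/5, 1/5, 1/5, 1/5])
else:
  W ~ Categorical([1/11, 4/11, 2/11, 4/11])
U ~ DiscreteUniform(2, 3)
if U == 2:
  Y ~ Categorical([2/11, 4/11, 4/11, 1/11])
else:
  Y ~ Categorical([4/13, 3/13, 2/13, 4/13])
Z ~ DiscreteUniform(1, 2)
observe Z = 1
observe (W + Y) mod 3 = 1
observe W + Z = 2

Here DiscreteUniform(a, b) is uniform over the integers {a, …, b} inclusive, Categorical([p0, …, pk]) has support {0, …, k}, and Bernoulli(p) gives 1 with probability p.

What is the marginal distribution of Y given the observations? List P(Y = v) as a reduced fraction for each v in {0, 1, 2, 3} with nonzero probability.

P(Y=0) = 70/127, P(Y=3) = 57/127

Enumerate traces; 32 have nonzero weight after conditioning:
  (X=0, V=0, W=1, U=2, Y=0, Z=1) weight 2/3025
  (X=0, V=0, W=1, U=2, Y=3, Z=1) weight 1/3025
  (X=0, V=0, W=1, U=3, Y=0, Z=1) weight 4/3575
  (X=0, V=0, W=1, U=3, Y=3, Z=1) weight 4/3575
  (X=0, V=1, W=1, U=2, Y=0, Z=1) weight 8/3025
  (X=0, V=1, W=1, U=2, Y=3, Z=1) weight 4/3025
  (X=0, V=1, W=1, U=3, Y=0, Z=1) weight 16/3575
  (X=0, V=1, W=1, U=3, Y=3, Z=1) weight 16/3575
  … 24 more
Group by Y:
  weight(Y=0) = 1337/31460
  weight(Y=3) = 10887/314600
Total weight = 1337/31460 + 10887/314600 = 24257/314600
P(Y=0 | obs) = 1337/31460 / 24257/314600 = 70/127
P(Y=3 | obs) = 10887/314600 / 24257/314600 = 57/127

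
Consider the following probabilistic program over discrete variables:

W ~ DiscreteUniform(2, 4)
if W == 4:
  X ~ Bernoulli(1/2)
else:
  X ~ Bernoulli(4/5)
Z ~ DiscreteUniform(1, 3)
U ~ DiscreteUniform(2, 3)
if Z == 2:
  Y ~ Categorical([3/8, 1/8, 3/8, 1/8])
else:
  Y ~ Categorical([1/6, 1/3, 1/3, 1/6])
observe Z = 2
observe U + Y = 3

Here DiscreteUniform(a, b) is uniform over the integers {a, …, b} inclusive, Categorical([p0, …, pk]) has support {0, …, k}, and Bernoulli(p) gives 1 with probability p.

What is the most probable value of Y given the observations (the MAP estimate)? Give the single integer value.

argmax_v P(Y = v | obs) = 0

Enumerate traces; 12 have nonzero weight after conditioning:
  (W=2, X=0, Z=2, U=2, Y=1) weight 1/720
  (W=2, X=0, Z=2, U=3, Y=0) weight 1/240
  (W=2, X=1, Z=2, U=2, Y=1) weight 1/180
  (W=2, X=1, Z=2, U=3, Y=0) weight 1/60
  (W=3, X=0, Z=2, U=2, Y=1) weight 1/720
  (W=3, X=0, Z=2, U=3, Y=0) weight 1/240
  (W=3, X=1, Z=2, U=2, Y=1) weight 1/180
  (W=3, X=1, Z=2, U=3, Y=0) weight 1/60
  … 4 more
Group by Y:
  weight(Y=0) = 1/16
  weight(Y=1) = 1/48
Total weight = 1/16 + 1/48 = 1/12
P(Y=0 | obs) = 1/16 / 1/12 = 3/4
P(Y=1 | obs) = 1/48 / 1/12 = 1/4
argmax = 0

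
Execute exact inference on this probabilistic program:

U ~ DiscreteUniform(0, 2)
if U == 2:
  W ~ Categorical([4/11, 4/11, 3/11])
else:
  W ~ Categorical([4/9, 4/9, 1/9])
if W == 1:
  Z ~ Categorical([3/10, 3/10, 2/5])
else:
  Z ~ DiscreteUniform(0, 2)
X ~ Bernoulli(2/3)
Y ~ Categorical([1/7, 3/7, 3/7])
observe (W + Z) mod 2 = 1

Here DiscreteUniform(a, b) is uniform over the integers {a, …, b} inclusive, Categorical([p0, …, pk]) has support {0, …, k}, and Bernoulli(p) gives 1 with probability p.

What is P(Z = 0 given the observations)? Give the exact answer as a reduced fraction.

P(Z = 0 | obs) = 558/2167

Enumerate traces; 72 have nonzero weight after conditioning:
  (U=0, W=0, Z=1, X=0, Y=0) weight 4/1701
  (U=0, W=0, Z=1, X=0, Y=1) weight 4/567
  (U=0, W=0, Z=1, X=0, Y=2) weight 4/567
  (U=0, W=0, Z=1, X=1, Y=0) weight 8/1701
  (U=0, W=0, Z=1, X=1, Y=1) weight 8/567
  (U=0, W=0, Z=1, X=1, Y=2) weight 8/567
  (U=0, W=1, Z=0, X=0, Y=0) weight 2/945
  (U=0, W=1, Z=0, X=0, Y=1) weight 2/315
  (U=0, W=1, Z=2, X=0, Y=0) weight 8/2835
  … 63 more
Group by Z:
  weight(Z=0) = 62/495
  weight(Z=1) = 173/891
  weight(Z=2) = 248/1485
Total weight = 62/495 + 173/891 + 248/1485 = 197/405
P(Z=0 | obs) = 62/495 / 197/405 = 558/2167
P(Z=1 | obs) = 173/891 / 197/405 = 865/2167
P(Z=2 | obs) = 248/1485 / 197/405 = 744/2167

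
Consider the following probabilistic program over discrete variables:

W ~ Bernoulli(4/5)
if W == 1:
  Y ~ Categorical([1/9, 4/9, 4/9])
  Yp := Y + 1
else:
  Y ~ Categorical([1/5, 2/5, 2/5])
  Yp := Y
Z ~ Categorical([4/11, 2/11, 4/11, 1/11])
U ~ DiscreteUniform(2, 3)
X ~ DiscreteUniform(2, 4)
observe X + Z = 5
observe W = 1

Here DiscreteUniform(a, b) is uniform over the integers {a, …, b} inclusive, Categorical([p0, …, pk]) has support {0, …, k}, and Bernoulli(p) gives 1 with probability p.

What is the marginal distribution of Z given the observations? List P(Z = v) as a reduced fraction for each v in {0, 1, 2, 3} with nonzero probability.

P(Z=1) = 2/7, P(Z=2) = 4/7, P(Z=3) = 1/7

Enumerate traces; 18 have nonzero weight after conditioning:
  (W=1, Y=0, Z=1, U=2, X=4) weight 4/1485
  (W=1, Y=0, Z=1, U=3, X=4) weight 4/1485
  (W=1, Y=0, Z=2, U=2, X=3) weight 8/1485
  (W=1, Y=0, Z=2, U=3, X=3) weight 8/1485
  (W=1, Y=0, Z=3, U=2, X=2) weight 2/1485
  (W=1, Y=0, Z=3, U=3, X=2) weight 2/1485
  (W=1, Y=1, Z=1, U=2, X=4) weight 16/1485
  (W=1, Y=1, Z=1, U=3, X=4) weight 16/1485
  … 10 more
Group by Z:
  weight(Z=1) = 8/165
  weight(Z=2) = 16/165
  weight(Z=3) = 4/165
Total weight = 8/165 + 16/165 + 4/165 = 28/165
P(Z=1 | obs) = 8/165 / 28/165 = 2/7
P(Z=2 | obs) = 16/165 / 28/165 = 4/7
P(Z=3 | obs) = 4/165 / 28/165 = 1/7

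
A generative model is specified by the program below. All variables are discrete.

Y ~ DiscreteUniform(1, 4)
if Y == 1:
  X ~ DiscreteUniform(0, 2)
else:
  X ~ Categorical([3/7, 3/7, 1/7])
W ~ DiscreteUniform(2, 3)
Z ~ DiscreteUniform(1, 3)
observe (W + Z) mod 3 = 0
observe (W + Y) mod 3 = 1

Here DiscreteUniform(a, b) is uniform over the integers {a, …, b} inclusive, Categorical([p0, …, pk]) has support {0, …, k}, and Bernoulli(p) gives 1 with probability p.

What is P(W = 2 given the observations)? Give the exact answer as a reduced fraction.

Enumerate traces; 9 have nonzero weight after conditioning:
  (Y=1, X=0, W=3, Z=3) weight 1/72
  (Y=1, X=1, W=3, Z=3) weight 1/72
  (Y=1, X=2, W=3, Z=3) weight 1/72
  (Y=2, X=0, W=2, Z=1) weight 1/56
  (Y=2, X=1, W=2, Z=1) weight 1/56
  (Y=2, X=2, W=2, Z=1) weight 1/168
  (Y=4, X=0, W=3, Z=3) weight 1/56
  (Y=4, X=1, W=3, Z=3) weight 1/56
  … 1 more
Group by W:
  weight(W=2) = 1/24
  weight(W=3) = 1/12
Total weight = 1/24 + 1/12 = 1/8
P(W=2 | obs) = 1/24 / 1/8 = 1/3
P(W=3 | obs) = 1/12 / 1/8 = 2/3

P(W = 2 | obs) = 1/3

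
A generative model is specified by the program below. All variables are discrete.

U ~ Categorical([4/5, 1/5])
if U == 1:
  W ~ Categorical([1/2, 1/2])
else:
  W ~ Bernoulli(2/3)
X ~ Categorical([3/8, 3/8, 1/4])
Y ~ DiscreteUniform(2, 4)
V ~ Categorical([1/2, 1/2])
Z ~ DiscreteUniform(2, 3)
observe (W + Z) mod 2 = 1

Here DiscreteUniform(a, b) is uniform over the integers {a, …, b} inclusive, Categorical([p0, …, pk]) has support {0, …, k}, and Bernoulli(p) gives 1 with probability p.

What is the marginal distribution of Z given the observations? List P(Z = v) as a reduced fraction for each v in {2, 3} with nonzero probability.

P(Z=2) = 19/30, P(Z=3) = 11/30

Enumerate traces; 72 have nonzero weight after conditioning:
  (U=0, W=0, X=0, Y=2, V=0, Z=3) weight 1/120
  (U=0, W=0, X=0, Y=2, V=1, Z=3) weight 1/120
  (U=0, W=0, X=0, Y=3, V=0, Z=3) weight 1/120
  (U=0, W=0, X=0, Y=3, V=1, Z=3) weight 1/120
  (U=0, W=0, X=0, Y=4, V=0, Z=3) weight 1/120
  (U=0, W=0, X=0, Y=4, V=1, Z=3) weight 1/120
  (U=0, W=0, X=1, Y=2, V=0, Z=3) weight 1/120
  (U=0, W=0, X=1, Y=2, V=1, Z=3) weight 1/120
  (U=0, W=1, X=0, Y=2, V=0, Z=2) weight 1/60
  … 63 more
Group by Z:
  weight(Z=2) = 19/60
  weight(Z=3) = 11/60
Total weight = 19/60 + 11/60 = 1/2
P(Z=2 | obs) = 19/60 / 1/2 = 19/30
P(Z=3 | obs) = 11/60 / 1/2 = 11/30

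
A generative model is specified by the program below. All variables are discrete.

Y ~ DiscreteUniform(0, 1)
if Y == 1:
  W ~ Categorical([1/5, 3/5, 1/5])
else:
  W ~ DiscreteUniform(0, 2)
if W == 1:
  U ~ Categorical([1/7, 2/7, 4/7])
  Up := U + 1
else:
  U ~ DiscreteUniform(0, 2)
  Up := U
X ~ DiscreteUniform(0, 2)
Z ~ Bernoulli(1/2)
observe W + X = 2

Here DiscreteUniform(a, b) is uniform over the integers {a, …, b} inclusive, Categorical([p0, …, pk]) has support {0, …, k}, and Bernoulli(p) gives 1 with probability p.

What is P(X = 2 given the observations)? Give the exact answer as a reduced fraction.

P(X = 2 | obs) = 4/15

Enumerate traces; 36 have nonzero weight after conditioning:
  (Y=0, W=0, U=0, X=2, Z=0) weight 1/108
  (Y=0, W=0, U=0, X=2, Z=1) weight 1/108
  (Y=0, W=0, U=1, X=2, Z=0) weight 1/108
  (Y=0, W=0, U=1, X=2, Z=1) weight 1/108
  (Y=0, W=0, U=2, X=2, Z=0) weight 1/108
  (Y=0, W=0, U=2, X=2, Z=1) weight 1/108
  (Y=0, W=1, U=0, X=1, Z=0) weight 1/252
  (Y=0, W=1, U=0, X=1, Z=1) weight 1/252
  (Y=0, W=2, U=0, X=0, Z=0) weight 1/108
  … 27 more
Group by X:
  weight(X=0) = 4/45
  weight(X=1) = 7/45
  weight(X=2) = 4/45
Total weight = 4/45 + 7/45 + 4/45 = 1/3
P(X=0 | obs) = 4/45 / 1/3 = 4/15
P(X=1 | obs) = 7/45 / 1/3 = 7/15
P(X=2 | obs) = 4/45 / 1/3 = 4/15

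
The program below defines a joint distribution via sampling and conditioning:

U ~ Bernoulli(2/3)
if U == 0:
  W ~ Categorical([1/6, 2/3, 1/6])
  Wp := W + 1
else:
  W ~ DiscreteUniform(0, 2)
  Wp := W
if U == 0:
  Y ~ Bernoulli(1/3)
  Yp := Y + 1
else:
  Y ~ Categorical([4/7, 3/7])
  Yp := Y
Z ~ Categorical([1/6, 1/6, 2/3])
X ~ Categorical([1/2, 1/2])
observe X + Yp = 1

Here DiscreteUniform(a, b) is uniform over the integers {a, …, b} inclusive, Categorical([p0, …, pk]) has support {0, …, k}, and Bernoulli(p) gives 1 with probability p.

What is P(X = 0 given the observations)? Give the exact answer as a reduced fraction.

Enumerate traces; 27 have nonzero weight after conditioning:
  (U=0, W=0, Y=0, Z=0, X=0) weight 1/324
  (U=0, W=0, Y=0, Z=1, X=0) weight 1/324
  (U=0, W=0, Y=0, Z=2, X=0) weight 1/81
  (U=0, W=1, Y=0, Z=0, X=0) weight 1/81
  (U=0, W=1, Y=0, Z=1, X=0) weight 1/81
  (U=0, W=1, Y=0, Z=2, X=0) weight 4/81
  (U=0, W=2, Y=0, Z=0, X=0) weight 1/324
  (U=0, W=2, Y=0, Z=1, X=0) weight 1/324
  (U=1, W=0, Y=0, Z=0, X=1) weight 2/189
  … 18 more
Group by X:
  weight(X=0) = 16/63
  weight(X=1) = 4/21
Total weight = 16/63 + 4/21 = 4/9
P(X=0 | obs) = 16/63 / 4/9 = 4/7
P(X=1 | obs) = 4/21 / 4/9 = 3/7

P(X = 0 | obs) = 4/7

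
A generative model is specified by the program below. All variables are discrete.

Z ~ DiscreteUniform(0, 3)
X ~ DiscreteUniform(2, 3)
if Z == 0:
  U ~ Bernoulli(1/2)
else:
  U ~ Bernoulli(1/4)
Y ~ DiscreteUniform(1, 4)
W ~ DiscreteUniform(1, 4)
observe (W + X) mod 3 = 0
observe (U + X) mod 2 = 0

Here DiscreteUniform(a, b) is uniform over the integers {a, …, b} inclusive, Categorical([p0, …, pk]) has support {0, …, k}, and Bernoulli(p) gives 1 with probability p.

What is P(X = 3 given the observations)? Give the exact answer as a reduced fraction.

Enumerate traces; 48 have nonzero weight after conditioning:
  (Z=0, X=2, U=0, Y=1, W=1) weight 1/256
  (Z=0, X=2, U=0, Y=1, W=4) weight 1/256
  (Z=0, X=2, U=0, Y=2, W=1) weight 1/256
  (Z=0, X=2, U=0, Y=2, W=4) weight 1/256
  (Z=0, X=2, U=0, Y=3, W=1) weight 1/256
  (Z=0, X=2, U=0, Y=3, W=4) weight 1/256
  (Z=0, X=2, U=0, Y=4, W=1) weight 1/256
  (Z=0, X=2, U=0, Y=4, W=4) weight 1/256
  (Z=0, X=3, U=1, Y=1, W=3) weight 1/256
  … 39 more
Group by X:
  weight(X=2) = 11/64
  weight(X=3) = 5/128
Total weight = 11/64 + 5/128 = 27/128
P(X=2 | obs) = 11/64 / 27/128 = 22/27
P(X=3 | obs) = 5/128 / 27/128 = 5/27

P(X = 3 | obs) = 5/27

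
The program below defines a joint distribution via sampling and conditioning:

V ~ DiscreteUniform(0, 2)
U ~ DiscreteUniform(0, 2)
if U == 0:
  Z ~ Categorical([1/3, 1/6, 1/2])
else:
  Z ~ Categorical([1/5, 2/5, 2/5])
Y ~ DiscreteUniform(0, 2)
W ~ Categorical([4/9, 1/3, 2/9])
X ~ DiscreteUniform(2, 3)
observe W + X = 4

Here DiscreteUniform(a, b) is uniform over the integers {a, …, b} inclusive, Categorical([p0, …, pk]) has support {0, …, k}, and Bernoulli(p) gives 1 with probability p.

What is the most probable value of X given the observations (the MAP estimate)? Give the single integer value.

Enumerate traces; 162 have nonzero weight after conditioning:
  (V=0, U=0, Z=0, Y=0, W=1, X=3) weight 1/486
  (V=0, U=0, Z=0, Y=0, W=2, X=2) weight 1/729
  (V=0, U=0, Z=0, Y=1, W=1, X=3) weight 1/486
  (V=0, U=0, Z=0, Y=1, W=2, X=2) weight 1/729
  (V=0, U=0, Z=0, Y=2, W=1, X=3) weight 1/486
  (V=0, U=0, Z=0, Y=2, W=2, X=2) weight 1/729
  (V=0, U=0, Z=1, Y=0, W=1, X=3) weight 1/972
  (V=0, U=0, Z=1, Y=0, W=2, X=2) weight 1/1458
  … 154 more
Group by X:
  weight(X=2) = 1/9
  weight(X=3) = 1/6
Total weight = 1/9 + 1/6 = 5/18
P(X=2 | obs) = 1/9 / 5/18 = 2/5
P(X=3 | obs) = 1/6 / 5/18 = 3/5
argmax = 3

argmax_v P(X = v | obs) = 3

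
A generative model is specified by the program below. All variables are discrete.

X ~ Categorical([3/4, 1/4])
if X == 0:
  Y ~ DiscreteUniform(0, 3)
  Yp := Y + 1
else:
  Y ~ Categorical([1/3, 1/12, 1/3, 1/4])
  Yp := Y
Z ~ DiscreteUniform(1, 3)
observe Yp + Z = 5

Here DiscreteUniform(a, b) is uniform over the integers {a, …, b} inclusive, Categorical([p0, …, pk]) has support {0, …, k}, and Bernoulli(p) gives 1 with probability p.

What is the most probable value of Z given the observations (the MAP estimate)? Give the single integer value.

argmax_v P(Z = v | obs) = 3

Enumerate traces; 5 have nonzero weight after conditioning:
  (X=0, Y=1, Z=3) weight 1/16
  (X=0, Y=2, Z=2) weight 1/16
  (X=0, Y=3, Z=1) weight 1/16
  (X=1, Y=2, Z=3) weight 1/36
  (X=1, Y=3, Z=2) weight 1/48
Group by Z:
  weight(Z=1) = 1/16
  weight(Z=2) = 1/12
  weight(Z=3) = 13/144
Total weight = 1/16 + 1/12 + 13/144 = 17/72
P(Z=1 | obs) = 1/16 / 17/72 = 9/34
P(Z=2 | obs) = 1/12 / 17/72 = 6/17
P(Z=3 | obs) = 13/144 / 17/72 = 13/34
argmax = 3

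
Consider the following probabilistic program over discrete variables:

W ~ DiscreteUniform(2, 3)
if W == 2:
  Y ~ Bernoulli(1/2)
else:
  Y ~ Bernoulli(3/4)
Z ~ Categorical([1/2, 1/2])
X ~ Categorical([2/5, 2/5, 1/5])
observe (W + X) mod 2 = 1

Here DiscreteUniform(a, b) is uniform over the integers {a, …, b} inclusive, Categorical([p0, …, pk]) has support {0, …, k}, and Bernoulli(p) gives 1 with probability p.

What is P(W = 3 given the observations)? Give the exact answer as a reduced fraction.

P(W = 3 | obs) = 3/5

Enumerate traces; 12 have nonzero weight after conditioning:
  (W=2, Y=0, Z=0, X=1) weight 1/20
  (W=2, Y=0, Z=1, X=1) weight 1/20
  (W=2, Y=1, Z=0, X=1) weight 1/20
  (W=2, Y=1, Z=1, X=1) weight 1/20
  (W=3, Y=0, Z=0, X=0) weight 1/40
  (W=3, Y=0, Z=0, X=2) weight 1/80
  (W=3, Y=0, Z=1, X=0) weight 1/40
  (W=3, Y=0, Z=1, X=2) weight 1/80
  … 4 more
Group by W:
  weight(W=2) = 1/5
  weight(W=3) = 3/10
Total weight = 1/5 + 3/10 = 1/2
P(W=2 | obs) = 1/5 / 1/2 = 2/5
P(W=3 | obs) = 3/10 / 1/2 = 3/5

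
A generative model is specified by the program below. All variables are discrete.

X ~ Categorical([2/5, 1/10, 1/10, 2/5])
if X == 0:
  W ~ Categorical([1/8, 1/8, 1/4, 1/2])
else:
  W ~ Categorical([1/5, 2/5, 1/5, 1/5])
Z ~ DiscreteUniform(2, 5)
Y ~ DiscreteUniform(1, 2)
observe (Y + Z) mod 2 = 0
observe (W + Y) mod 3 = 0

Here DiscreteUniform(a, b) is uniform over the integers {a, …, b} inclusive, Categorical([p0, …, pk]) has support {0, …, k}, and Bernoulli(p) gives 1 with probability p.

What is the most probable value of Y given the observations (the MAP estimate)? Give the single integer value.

argmax_v P(Y = v | obs) = 2

Enumerate traces; 16 have nonzero weight after conditioning:
  (X=0, W=1, Z=2, Y=2) weight 1/160
  (X=0, W=1, Z=4, Y=2) weight 1/160
  (X=0, W=2, Z=3, Y=1) weight 1/80
  (X=0, W=2, Z=5, Y=1) weight 1/80
  (X=1, W=1, Z=2, Y=2) weight 1/200
  (X=1, W=1, Z=4, Y=2) weight 1/200
  (X=1, W=2, Z=3, Y=1) weight 1/400
  (X=1, W=2, Z=5, Y=1) weight 1/400
  … 8 more
Group by Y:
  weight(Y=1) = 11/200
  weight(Y=2) = 29/400
Total weight = 11/200 + 29/400 = 51/400
P(Y=1 | obs) = 11/200 / 51/400 = 22/51
P(Y=2 | obs) = 29/400 / 51/400 = 29/51
argmax = 2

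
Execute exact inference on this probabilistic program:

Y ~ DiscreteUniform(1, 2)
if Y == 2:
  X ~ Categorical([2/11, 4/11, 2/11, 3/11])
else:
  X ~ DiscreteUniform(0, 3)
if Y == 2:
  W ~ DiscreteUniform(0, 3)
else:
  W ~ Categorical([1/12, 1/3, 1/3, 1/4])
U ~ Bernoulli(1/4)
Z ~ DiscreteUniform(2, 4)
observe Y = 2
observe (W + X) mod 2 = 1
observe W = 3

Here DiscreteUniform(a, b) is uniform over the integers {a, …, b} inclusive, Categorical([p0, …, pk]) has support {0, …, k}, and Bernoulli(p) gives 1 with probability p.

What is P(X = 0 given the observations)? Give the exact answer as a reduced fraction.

P(X = 0 | obs) = 1/2

Enumerate traces; 12 have nonzero weight after conditioning:
  (Y=2, X=0, W=3, U=0, Z=2) weight 1/176
  (Y=2, X=0, W=3, U=0, Z=3) weight 1/176
  (Y=2, X=0, W=3, U=0, Z=4) weight 1/176
  (Y=2, X=0, W=3, U=1, Z=2) weight 1/528
  (Y=2, X=0, W=3, U=1, Z=3) weight 1/528
  (Y=2, X=0, W=3, U=1, Z=4) weight 1/528
  (Y=2, X=2, W=3, U=0, Z=2) weight 1/176
  (Y=2, X=2, W=3, U=0, Z=3) weight 1/176
  … 4 more
Group by X:
  weight(X=0) = 1/44
  weight(X=2) = 1/44
Total weight = 1/44 + 1/44 = 1/22
P(X=0 | obs) = 1/44 / 1/22 = 1/2
P(X=2 | obs) = 1/44 / 1/22 = 1/2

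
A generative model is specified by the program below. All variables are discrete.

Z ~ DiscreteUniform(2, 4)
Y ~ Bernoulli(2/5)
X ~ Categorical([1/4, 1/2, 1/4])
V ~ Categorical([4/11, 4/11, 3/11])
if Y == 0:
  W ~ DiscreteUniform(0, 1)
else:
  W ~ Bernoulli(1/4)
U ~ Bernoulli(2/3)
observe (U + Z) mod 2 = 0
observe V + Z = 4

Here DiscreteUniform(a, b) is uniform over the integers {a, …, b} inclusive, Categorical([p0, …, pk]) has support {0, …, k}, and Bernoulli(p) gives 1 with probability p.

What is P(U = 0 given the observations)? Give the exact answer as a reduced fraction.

P(U = 0 | obs) = 7/15

Enumerate traces; 36 have nonzero weight after conditioning:
  (Z=2, Y=0, X=0, V=2, W=0, U=0) weight 1/440
  (Z=2, Y=0, X=0, V=2, W=1, U=0) weight 1/440
  (Z=2, Y=0, X=1, V=2, W=0, U=0) weight 1/220
  (Z=2, Y=0, X=1, V=2, W=1, U=0) weight 1/220
  (Z=2, Y=0, X=2, V=2, W=0, U=0) weight 1/440
  (Z=2, Y=0, X=2, V=2, W=1, U=0) weight 1/440
  (Z=2, Y=1, X=0, V=2, W=0, U=0) weight 1/440
  (Z=2, Y=1, X=0, V=2, W=1, U=0) weight 1/1320
  (Z=3, Y=0, X=0, V=1, W=0, U=1) weight 1/165
  … 27 more
Group by U:
  weight(U=0) = 7/99
  weight(U=1) = 8/99
Total weight = 7/99 + 8/99 = 5/33
P(U=0 | obs) = 7/99 / 5/33 = 7/15
P(U=1 | obs) = 8/99 / 5/33 = 8/15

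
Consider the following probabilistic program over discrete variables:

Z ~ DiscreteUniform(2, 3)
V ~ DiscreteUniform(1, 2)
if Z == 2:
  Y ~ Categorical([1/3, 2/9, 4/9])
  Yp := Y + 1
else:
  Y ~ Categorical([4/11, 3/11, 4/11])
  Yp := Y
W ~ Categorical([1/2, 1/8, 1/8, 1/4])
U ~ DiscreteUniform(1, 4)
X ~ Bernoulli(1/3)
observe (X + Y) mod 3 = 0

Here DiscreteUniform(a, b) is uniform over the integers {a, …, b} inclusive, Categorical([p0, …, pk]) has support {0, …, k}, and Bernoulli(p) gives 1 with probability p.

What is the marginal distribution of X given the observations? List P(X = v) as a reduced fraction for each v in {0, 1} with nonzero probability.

Enumerate traces; 128 have nonzero weight after conditioning:
  (Z=2, V=1, Y=0, W=0, U=1, X=0) weight 1/144
  (Z=2, V=1, Y=0, W=0, U=2, X=0) weight 1/144
  (Z=2, V=1, Y=0, W=0, U=3, X=0) weight 1/144
  (Z=2, V=1, Y=0, W=0, U=4, X=0) weight 1/144
  (Z=2, V=1, Y=0, W=1, U=1, X=0) weight 1/576
  (Z=2, V=1, Y=0, W=1, U=2, X=0) weight 1/576
  (Z=2, V=1, Y=0, W=1, U=3, X=0) weight 1/576
  (Z=2, V=1, Y=0, W=1, U=4, X=0) weight 1/576
  (Z=2, V=1, Y=2, W=0, U=1, X=1) weight 1/216
  … 119 more
Group by X:
  weight(X=0) = 23/99
  weight(X=1) = 40/297
Total weight = 23/99 + 40/297 = 109/297
P(X=0 | obs) = 23/99 / 109/297 = 69/109
P(X=1 | obs) = 40/297 / 109/297 = 40/109

P(X=0) = 69/109, P(X=1) = 40/109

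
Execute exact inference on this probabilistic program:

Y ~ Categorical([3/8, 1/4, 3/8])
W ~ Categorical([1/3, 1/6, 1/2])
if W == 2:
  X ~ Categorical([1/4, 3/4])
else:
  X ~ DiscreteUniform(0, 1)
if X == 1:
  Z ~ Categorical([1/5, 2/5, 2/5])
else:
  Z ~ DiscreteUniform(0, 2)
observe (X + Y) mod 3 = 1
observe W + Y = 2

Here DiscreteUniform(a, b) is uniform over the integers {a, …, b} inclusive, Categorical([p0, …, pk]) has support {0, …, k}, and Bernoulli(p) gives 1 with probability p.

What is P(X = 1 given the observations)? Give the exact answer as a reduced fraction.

P(X = 1 | obs) = 27/31

Enumerate traces; 6 have nonzero weight after conditioning:
  (Y=0, W=2, X=1, Z=0) weight 9/320
  (Y=0, W=2, X=1, Z=1) weight 9/160
  (Y=0, W=2, X=1, Z=2) weight 9/160
  (Y=1, W=1, X=0, Z=0) weight 1/144
  (Y=1, W=1, X=0, Z=1) weight 1/144
  (Y=1, W=1, X=0, Z=2) weight 1/144
Group by X:
  weight(X=0) = 1/48
  weight(X=1) = 9/64
Total weight = 1/48 + 9/64 = 31/192
P(X=0 | obs) = 1/48 / 31/192 = 4/31
P(X=1 | obs) = 9/64 / 31/192 = 27/31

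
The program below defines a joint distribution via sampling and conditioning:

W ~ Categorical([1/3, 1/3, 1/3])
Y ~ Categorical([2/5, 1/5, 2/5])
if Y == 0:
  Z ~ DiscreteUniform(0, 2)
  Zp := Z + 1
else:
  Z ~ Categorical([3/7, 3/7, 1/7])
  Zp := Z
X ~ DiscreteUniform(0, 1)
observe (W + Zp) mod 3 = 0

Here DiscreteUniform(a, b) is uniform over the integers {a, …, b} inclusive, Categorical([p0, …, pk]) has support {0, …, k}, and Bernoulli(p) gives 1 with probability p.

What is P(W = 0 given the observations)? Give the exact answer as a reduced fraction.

Enumerate traces; 18 have nonzero weight after conditioning:
  (W=0, Y=0, Z=2, X=0) weight 1/45
  (W=0, Y=0, Z=2, X=1) weight 1/45
  (W=0, Y=1, Z=0, X=0) weight 1/70
  (W=0, Y=1, Z=0, X=1) weight 1/70
  (W=0, Y=2, Z=0, X=0) weight 1/35
  (W=0, Y=2, Z=0, X=1) weight 1/35
  (W=1, Y=0, Z=1, X=0) weight 1/45
  (W=1, Y=0, Z=1, X=1) weight 1/45
  (W=2, Y=0, Z=0, X=0) weight 1/45
  … 9 more
Group by W:
  weight(W=0) = 41/315
  weight(W=1) = 23/315
  weight(W=2) = 41/315
Total weight = 41/315 + 23/315 + 41/315 = 1/3
P(W=0 | obs) = 41/315 / 1/3 = 41/105
P(W=1 | obs) = 23/315 / 1/3 = 23/105
P(W=2 | obs) = 41/315 / 1/3 = 41/105

P(W = 0 | obs) = 41/105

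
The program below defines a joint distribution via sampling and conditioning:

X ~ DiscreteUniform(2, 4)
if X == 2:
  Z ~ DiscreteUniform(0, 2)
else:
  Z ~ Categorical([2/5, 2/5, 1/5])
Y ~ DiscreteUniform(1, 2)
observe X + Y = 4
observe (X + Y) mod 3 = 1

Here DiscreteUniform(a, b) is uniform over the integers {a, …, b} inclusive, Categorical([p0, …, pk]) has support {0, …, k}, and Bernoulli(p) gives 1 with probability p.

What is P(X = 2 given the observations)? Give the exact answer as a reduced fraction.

P(X = 2 | obs) = 1/2

Enumerate traces; 6 have nonzero weight after conditioning:
  (X=2, Z=0, Y=2) weight 1/18
  (X=2, Z=1, Y=2) weight 1/18
  (X=2, Z=2, Y=2) weight 1/18
  (X=3, Z=0, Y=1) weight 1/15
  (X=3, Z=1, Y=1) weight 1/15
  (X=3, Z=2, Y=1) weight 1/30
Group by X:
  weight(X=2) = 1/6
  weight(X=3) = 1/6
Total weight = 1/6 + 1/6 = 1/3
P(X=2 | obs) = 1/6 / 1/3 = 1/2
P(X=3 | obs) = 1/6 / 1/3 = 1/2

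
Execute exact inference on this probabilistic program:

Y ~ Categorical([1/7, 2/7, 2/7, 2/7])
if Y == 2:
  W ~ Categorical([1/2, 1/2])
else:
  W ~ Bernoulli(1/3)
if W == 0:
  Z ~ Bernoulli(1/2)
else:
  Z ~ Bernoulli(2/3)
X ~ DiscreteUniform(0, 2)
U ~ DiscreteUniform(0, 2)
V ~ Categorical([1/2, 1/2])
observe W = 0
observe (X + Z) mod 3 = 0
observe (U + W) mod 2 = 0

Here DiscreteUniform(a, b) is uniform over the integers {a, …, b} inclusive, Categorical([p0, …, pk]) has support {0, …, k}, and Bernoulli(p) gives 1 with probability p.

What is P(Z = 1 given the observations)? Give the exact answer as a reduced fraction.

Enumerate traces; 32 have nonzero weight after conditioning:
  (Y=0, W=0, Z=0, X=0, U=0, V=0) weight 1/378
  (Y=0, W=0, Z=0, X=0, U=0, V=1) weight 1/378
  (Y=0, W=0, Z=0, X=0, U=2, V=0) weight 1/378
  (Y=0, W=0, Z=0, X=0, U=2, V=1) weight 1/378
  (Y=0, W=0, Z=1, X=2, U=0, V=0) weight 1/378
  (Y=0, W=0, Z=1, X=2, U=0, V=1) weight 1/378
  (Y=0, W=0, Z=1, X=2, U=2, V=0) weight 1/378
  (Y=0, W=0, Z=1, X=2, U=2, V=1) weight 1/378
  … 24 more
Group by Z:
  weight(Z=0) = 13/189
  weight(Z=1) = 13/189
Total weight = 13/189 + 13/189 = 26/189
P(Z=0 | obs) = 13/189 / 26/189 = 1/2
P(Z=1 | obs) = 13/189 / 26/189 = 1/2

P(Z = 1 | obs) = 1/2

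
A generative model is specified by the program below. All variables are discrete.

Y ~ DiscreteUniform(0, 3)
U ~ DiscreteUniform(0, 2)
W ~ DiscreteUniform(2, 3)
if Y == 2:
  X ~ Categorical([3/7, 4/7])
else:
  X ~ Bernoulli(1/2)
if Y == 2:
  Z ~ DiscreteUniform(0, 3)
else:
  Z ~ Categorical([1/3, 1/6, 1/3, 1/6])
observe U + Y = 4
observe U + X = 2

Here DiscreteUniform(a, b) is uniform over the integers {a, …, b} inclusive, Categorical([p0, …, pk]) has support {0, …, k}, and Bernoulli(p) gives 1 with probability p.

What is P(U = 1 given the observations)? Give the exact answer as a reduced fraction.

Enumerate traces; 16 have nonzero weight after conditioning:
  (Y=2, U=2, W=2, X=0, Z=0) weight 1/224
  (Y=2, U=2, W=2, X=0, Z=1) weight 1/224
  (Y=2, U=2, W=2, X=0, Z=2) weight 1/224
  (Y=2, U=2, W=2, X=0, Z=3) weight 1/224
  (Y=2, U=2, W=3, X=0, Z=0) weight 1/224
  (Y=2, U=2, W=3, X=0, Z=1) weight 1/224
  (Y=2, U=2, W=3, X=0, Z=2) weight 1/224
  (Y=2, U=2, W=3, X=0, Z=3) weight 1/224
  (Y=3, U=1, W=2, X=1, Z=0) weight 1/144
  … 7 more
Group by U:
  weight(U=1) = 1/24
  weight(U=2) = 1/28
Total weight = 1/24 + 1/28 = 13/168
P(U=1 | obs) = 1/24 / 13/168 = 7/13
P(U=2 | obs) = 1/28 / 13/168 = 6/13

P(U = 1 | obs) = 7/13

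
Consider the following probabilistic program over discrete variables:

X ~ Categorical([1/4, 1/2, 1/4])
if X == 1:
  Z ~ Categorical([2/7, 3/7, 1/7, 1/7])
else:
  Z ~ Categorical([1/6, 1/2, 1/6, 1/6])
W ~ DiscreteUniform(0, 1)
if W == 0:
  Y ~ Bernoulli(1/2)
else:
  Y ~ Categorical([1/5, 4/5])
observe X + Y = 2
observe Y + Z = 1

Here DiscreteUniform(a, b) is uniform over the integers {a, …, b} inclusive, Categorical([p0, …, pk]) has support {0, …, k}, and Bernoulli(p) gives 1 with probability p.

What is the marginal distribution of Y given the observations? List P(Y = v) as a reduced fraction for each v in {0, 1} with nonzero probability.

P(Y=0) = 49/153, P(Y=1) = 104/153

Enumerate traces; 4 have nonzero weight after conditioning:
  (X=1, Z=0, W=0, Y=1) weight 1/28
  (X=1, Z=0, W=1, Y=1) weight 2/35
  (X=2, Z=1, W=0, Y=0) weight 1/32
  (X=2, Z=1, W=1, Y=0) weight 1/80
Group by Y:
  weight(Y=0) = 7/160
  weight(Y=1) = 13/140
Total weight = 7/160 + 13/140 = 153/1120
P(Y=0 | obs) = 7/160 / 153/1120 = 49/153
P(Y=1 | obs) = 13/140 / 153/1120 = 104/153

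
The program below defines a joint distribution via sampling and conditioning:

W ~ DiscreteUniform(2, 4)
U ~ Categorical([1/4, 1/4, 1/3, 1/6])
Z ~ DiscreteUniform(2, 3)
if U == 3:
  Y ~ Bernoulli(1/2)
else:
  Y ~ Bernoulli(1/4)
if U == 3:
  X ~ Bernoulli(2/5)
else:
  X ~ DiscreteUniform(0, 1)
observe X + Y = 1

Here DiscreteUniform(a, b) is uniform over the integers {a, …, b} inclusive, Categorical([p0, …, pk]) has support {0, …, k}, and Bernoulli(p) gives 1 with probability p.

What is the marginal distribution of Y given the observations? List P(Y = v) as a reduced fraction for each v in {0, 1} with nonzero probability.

P(Y=0) = 83/120, P(Y=1) = 37/120

Enumerate traces; 48 have nonzero weight after conditioning:
  (W=2, U=0, Z=2, Y=0, X=1) weight 1/64
  (W=2, U=0, Z=2, Y=1, X=0) weight 1/192
  (W=2, U=0, Z=3, Y=0, X=1) weight 1/64
  (W=2, U=0, Z=3, Y=1, X=0) weight 1/192
  (W=2, U=1, Z=2, Y=0, X=1) weight 1/64
  (W=2, U=1, Z=2, Y=1, X=0) weight 1/192
  (W=2, U=1, Z=3, Y=0, X=1) weight 1/64
  (W=2, U=1, Z=3, Y=1, X=0) weight 1/192
  … 40 more
Group by Y:
  weight(Y=0) = 83/240
  weight(Y=1) = 37/240
Total weight = 83/240 + 37/240 = 1/2
P(Y=0 | obs) = 83/240 / 1/2 = 83/120
P(Y=1 | obs) = 37/240 / 1/2 = 37/120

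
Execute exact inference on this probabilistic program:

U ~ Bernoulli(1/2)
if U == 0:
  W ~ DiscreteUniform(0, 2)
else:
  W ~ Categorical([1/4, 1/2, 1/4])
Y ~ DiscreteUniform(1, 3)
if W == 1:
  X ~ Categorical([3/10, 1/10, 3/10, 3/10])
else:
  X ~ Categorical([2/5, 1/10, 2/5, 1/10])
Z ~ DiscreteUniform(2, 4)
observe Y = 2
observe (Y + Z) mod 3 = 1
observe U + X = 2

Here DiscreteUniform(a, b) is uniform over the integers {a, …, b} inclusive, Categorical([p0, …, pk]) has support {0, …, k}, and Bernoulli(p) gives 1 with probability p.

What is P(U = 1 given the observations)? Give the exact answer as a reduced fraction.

P(U = 1 | obs) = 3/14

Enumerate traces; 6 have nonzero weight after conditioning:
  (U=0, W=0, Y=2, X=2, Z=2) weight 1/135
  (U=0, W=1, Y=2, X=2, Z=2) weight 1/180
  (U=0, W=2, Y=2, X=2, Z=2) weight 1/135
  (U=1, W=0, Y=2, X=1, Z=2) weight 1/720
  (U=1, W=1, Y=2, X=1, Z=2) weight 1/360
  (U=1, W=2, Y=2, X=1, Z=2) weight 1/720
Group by U:
  weight(U=0) = 11/540
  weight(U=1) = 1/180
Total weight = 11/540 + 1/180 = 7/270
P(U=0 | obs) = 11/540 / 7/270 = 11/14
P(U=1 | obs) = 1/180 / 7/270 = 3/14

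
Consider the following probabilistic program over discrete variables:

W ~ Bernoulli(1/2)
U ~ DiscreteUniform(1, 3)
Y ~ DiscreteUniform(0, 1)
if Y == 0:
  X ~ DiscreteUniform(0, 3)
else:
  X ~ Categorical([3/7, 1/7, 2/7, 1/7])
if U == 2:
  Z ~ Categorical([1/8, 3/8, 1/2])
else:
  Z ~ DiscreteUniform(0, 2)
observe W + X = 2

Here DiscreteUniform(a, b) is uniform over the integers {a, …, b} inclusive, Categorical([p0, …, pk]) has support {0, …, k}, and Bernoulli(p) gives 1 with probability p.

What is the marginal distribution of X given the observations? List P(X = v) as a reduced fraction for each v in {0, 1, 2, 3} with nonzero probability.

P(X=1) = 11/26, P(X=2) = 15/26

Enumerate traces; 36 have nonzero weight after conditioning:
  (W=0, U=1, Y=0, X=2, Z=0) weight 1/144
  (W=0, U=1, Y=0, X=2, Z=1) weight 1/144
  (W=0, U=1, Y=0, X=2, Z=2) weight 1/144
  (W=0, U=1, Y=1, X=2, Z=0) weight 1/126
  (W=0, U=1, Y=1, X=2, Z=1) weight 1/126
  (W=0, U=1, Y=1, X=2, Z=2) weight 1/126
  (W=0, U=2, Y=0, X=2, Z=0) weight 1/384
  (W=0, U=2, Y=0, X=2, Z=1) weight 1/128
  (W=1, U=1, Y=0, X=1, Z=0) weight 1/144
  … 27 more
Group by X:
  weight(X=1) = 11/112
  weight(X=2) = 15/112
Total weight = 11/112 + 15/112 = 13/56
P(X=1 | obs) = 11/112 / 13/56 = 11/26
P(X=2 | obs) = 15/112 / 13/56 = 15/26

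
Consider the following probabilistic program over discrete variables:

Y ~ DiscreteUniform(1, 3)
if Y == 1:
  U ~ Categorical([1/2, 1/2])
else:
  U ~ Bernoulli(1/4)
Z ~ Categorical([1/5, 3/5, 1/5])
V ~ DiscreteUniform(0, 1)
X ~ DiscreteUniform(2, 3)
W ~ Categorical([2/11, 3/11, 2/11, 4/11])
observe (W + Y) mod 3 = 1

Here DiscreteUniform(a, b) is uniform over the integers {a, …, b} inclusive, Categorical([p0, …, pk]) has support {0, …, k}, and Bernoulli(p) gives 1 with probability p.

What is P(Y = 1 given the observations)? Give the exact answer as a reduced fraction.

Enumerate traces; 96 have nonzero weight after conditioning:
  (Y=1, U=0, Z=0, V=0, X=2, W=0) weight 1/660
  (Y=1, U=0, Z=0, V=0, X=2, W=3) weight 1/330
  (Y=1, U=0, Z=0, V=0, X=3, W=0) weight 1/660
  (Y=1, U=0, Z=0, V=0, X=3, W=3) weight 1/330
  (Y=1, U=0, Z=0, V=1, X=2, W=0) weight 1/660
  (Y=1, U=0, Z=0, V=1, X=2, W=3) weight 1/330
  (Y=1, U=0, Z=0, V=1, X=3, W=0) weight 1/660
  (Y=1, U=0, Z=0, V=1, X=3, W=3) weight 1/330
  (Y=2, U=0, Z=0, V=0, X=2, W=2) weight 1/440
  (Y=3, U=0, Z=0, V=0, X=2, W=1) weight 3/880
  … 86 more
Group by Y:
  weight(Y=1) = 2/11
  weight(Y=2) = 2/33
  weight(Y=3) = 1/11
Total weight = 2/11 + 2/33 + 1/11 = 1/3
P(Y=1 | obs) = 2/11 / 1/3 = 6/11
P(Y=2 | obs) = 2/33 / 1/3 = 2/11
P(Y=3 | obs) = 1/11 / 1/3 = 3/11

P(Y = 1 | obs) = 6/11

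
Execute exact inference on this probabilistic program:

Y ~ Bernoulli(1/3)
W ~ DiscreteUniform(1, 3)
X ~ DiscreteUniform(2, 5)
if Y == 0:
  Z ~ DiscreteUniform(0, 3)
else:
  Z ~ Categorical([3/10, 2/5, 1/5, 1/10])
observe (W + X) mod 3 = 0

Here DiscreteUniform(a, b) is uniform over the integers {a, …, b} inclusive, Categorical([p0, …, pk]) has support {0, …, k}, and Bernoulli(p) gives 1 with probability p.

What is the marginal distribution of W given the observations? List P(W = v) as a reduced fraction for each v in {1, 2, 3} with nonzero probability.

P(W=1) = 1/2, P(W=2) = 1/4, P(W=3) = 1/4

Enumerate traces; 32 have nonzero weight after conditioning:
  (Y=0, W=1, X=2, Z=0) weight 1/72
  (Y=0, W=1, X=2, Z=1) weight 1/72
  (Y=0, W=1, X=2, Z=2) weight 1/72
  (Y=0, W=1, X=2, Z=3) weight 1/72
  (Y=0, W=1, X=5, Z=0) weight 1/72
  (Y=0, W=1, X=5, Z=1) weight 1/72
  (Y=0, W=1, X=5, Z=2) weight 1/72
  (Y=0, W=1, X=5, Z=3) weight 1/72
  (Y=0, W=2, X=4, Z=0) weight 1/72
  (Y=0, W=3, X=3, Z=0) weight 1/72
  … 22 more
Group by W:
  weight(W=1) = 1/6
  weight(W=2) = 1/12
  weight(W=3) = 1/12
Total weight = 1/6 + 1/12 + 1/12 = 1/3
P(W=1 | obs) = 1/6 / 1/3 = 1/2
P(W=2 | obs) = 1/12 / 1/3 = 1/4
P(W=3 | obs) = 1/12 / 1/3 = 1/4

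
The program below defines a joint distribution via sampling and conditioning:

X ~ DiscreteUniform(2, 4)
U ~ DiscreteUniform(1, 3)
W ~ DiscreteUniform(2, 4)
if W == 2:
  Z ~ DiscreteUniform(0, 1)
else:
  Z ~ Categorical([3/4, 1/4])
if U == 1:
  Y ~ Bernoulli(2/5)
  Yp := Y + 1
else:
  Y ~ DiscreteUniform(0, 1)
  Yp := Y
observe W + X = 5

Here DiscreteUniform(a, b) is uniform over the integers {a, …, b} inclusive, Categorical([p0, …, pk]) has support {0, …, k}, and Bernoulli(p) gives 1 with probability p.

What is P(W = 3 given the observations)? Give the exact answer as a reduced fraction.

P(W = 3 | obs) = 1/2

Enumerate traces; 24 have nonzero weight after conditioning:
  (X=2, U=1, W=3, Z=0, Y=0) weight 1/60
  (X=2, U=1, W=3, Z=0, Y=1) weight 1/90
  (X=2, U=1, W=3, Z=1, Y=0) weight 1/180
  (X=2, U=1, W=3, Z=1, Y=1) weight 1/270
  (X=2, U=2, W=3, Z=0, Y=0) weight 1/72
  (X=2, U=2, W=3, Z=0, Y=1) weight 1/72
  (X=2, U=2, W=3, Z=1, Y=0) weight 1/216
  (X=2, U=2, W=3, Z=1, Y=1) weight 1/216
  (X=3, U=1, W=2, Z=0, Y=0) weight 1/90
  … 15 more
Group by W:
  weight(W=2) = 1/9
  weight(W=3) = 1/9
Total weight = 1/9 + 1/9 = 2/9
P(W=2 | obs) = 1/9 / 2/9 = 1/2
P(W=3 | obs) = 1/9 / 2/9 = 1/2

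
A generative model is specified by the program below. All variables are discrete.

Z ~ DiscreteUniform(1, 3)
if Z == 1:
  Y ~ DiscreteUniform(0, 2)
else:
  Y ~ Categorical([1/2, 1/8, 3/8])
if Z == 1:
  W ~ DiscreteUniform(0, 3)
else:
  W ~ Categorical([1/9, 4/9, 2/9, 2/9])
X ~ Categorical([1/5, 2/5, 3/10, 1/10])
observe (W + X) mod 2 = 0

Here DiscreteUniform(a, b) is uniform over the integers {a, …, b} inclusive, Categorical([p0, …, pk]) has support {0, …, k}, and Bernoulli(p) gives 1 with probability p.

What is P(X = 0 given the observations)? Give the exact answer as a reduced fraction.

Enumerate traces; 72 have nonzero weight after conditioning:
  (Z=1, Y=0, W=0, X=0) weight 1/180
  (Z=1, Y=0, W=0, X=2) weight 1/120
  (Z=1, Y=0, W=1, X=1) weight 1/90
  (Z=1, Y=0, W=1, X=3) weight 1/360
  (Z=1, Y=0, W=2, X=0) weight 1/180
  (Z=1, Y=0, W=2, X=2) weight 1/120
  (Z=1, Y=0, W=3, X=1) weight 1/90
  (Z=1, Y=0, W=3, X=3) weight 1/360
  … 64 more
Group by X:
  weight(X=0) = 7/90
  weight(X=1) = 11/45
  weight(X=2) = 7/60
  weight(X=3) = 11/180
Total weight = 7/90 + 11/45 + 7/60 + 11/180 = 1/2
P(X=0 | obs) = 7/90 / 1/2 = 7/45
P(X=1 | obs) = 11/45 / 1/2 = 22/45
P(X=2 | obs) = 7/60 / 1/2 = 7/30
P(X=3 | obs) = 11/180 / 1/2 = 11/90

P(X = 0 | obs) = 7/45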